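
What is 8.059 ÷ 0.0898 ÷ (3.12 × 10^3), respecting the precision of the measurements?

0.0288

8.059 ÷ 0.0898 ÷ (3.12 × 10^3) = 0.0287640625892…
Multiplication/division keeps the fewest significant figures: 8.059 → 4 s.f., 0.0898 → 3 s.f., 3.12 × 10^3 → 3 s.f.; limit is 3.
Rounded to 3 significant figures: 0.0288.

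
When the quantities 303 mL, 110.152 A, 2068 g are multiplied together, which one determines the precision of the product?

303 mL → 3 s.f.; 110.152 A → 6 s.f.; 2068 g → 4 s.f.
The fewest is 3 significant figures, from 303 mL.

303 mL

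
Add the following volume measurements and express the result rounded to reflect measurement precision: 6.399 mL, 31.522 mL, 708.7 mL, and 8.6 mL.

755.2 mL

6.399 mL + 31.522 mL + 708.7 mL + 8.6 mL = 755.221 mL.
Addition/subtraction keeps the fewest decimal places: 6.399 → 3 decimal places, 31.522 → 3 decimal places, 708.7 → 1 decimal place, 8.6 → 1 decimal place; limit is 1.
Rounded to 1 decimal place: 755.2 mL.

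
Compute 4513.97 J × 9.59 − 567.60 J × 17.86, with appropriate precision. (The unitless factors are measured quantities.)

4513.97 × 9.59 = 43288.9723 → 4.33 × 10^4 J (3 s.f., last digit at the 10^2 place).
567.60 × 17.86 = 10137.336 → 1.014 × 10^4 J (4 s.f., last digit at the 10^1 place).
Difference: 33151.6363 J; keep the coarser place, 10^2.
Result: 3.32 × 10^4 J.

3.32 × 10^4 J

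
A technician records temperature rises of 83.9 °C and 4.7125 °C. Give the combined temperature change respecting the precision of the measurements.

88.6 °C

83.9 °C + 4.7125 °C = 88.6125 °C.
Addition/subtraction keeps the fewest decimal places: 83.9 → 1 decimal place, 4.7125 → 4 decimal places; limit is 1.
Rounded to 1 decimal place: 88.6 °C.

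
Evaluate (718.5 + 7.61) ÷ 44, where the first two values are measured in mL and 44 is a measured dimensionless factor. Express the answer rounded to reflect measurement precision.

718.5 mL + 7.61 mL = 726.11 mL; the sum is limited to 1 decimal place (4 s.f.).
Carrying full precision, 726.11 ÷ 44 = 16.5025 mL; 44 has 2 s.f., so the result keeps min(4, 2) = 2 s.f.
Rounded to 2 significant figures: 17 mL.

17 mL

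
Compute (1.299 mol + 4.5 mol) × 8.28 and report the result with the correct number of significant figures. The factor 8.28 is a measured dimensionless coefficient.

48 mol

1.299 mol + 4.5 mol = 5.799 mol; the sum is limited to 1 decimal place (2 s.f.).
Carrying full precision, 5.799 × 8.28 = 48.01572 mol; 8.28 has 3 s.f., so the result keeps min(2, 3) = 2 s.f.
Rounded to 2 significant figures: 48 mol.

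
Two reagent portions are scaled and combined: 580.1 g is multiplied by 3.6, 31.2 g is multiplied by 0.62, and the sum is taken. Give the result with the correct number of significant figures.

580.1 × 3.6 = 2088.36 → 2.1 × 10³ g (2 s.f., last digit at the 10^2 place).
31.2 × 0.62 = 19.344 → 19 g (2 s.f., last digit at the 10^0 place).
Sum: 2107.704 g; keep the coarser place, 10^2.
Result: 2.1 × 10³ g.

2.1 × 10³ g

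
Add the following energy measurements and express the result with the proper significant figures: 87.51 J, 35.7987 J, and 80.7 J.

204.0 J

87.51 J + 35.7987 J + 80.7 J = 204.0087 J.
Addition/subtraction keeps the fewest decimal places: 87.51 → 2 decimal places, 35.7987 → 4 decimal places, 80.7 → 1 decimal place; limit is 1.
Rounded to 1 decimal place: 204.0 J.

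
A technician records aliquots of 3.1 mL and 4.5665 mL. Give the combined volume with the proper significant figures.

3.1 mL + 4.5665 mL = 7.6665 mL.
Addition/subtraction keeps the fewest decimal places: 3.1 → 1 decimal place, 4.5665 → 4 decimal places; limit is 1.
Rounded to 1 decimal place: 7.7 mL.

7.7 mL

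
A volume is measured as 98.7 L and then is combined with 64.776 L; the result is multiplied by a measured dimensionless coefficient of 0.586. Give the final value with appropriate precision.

98.7 L + 64.776 L = 163.476 L; the sum is limited to 1 decimal place (4 s.f.).
Carrying full precision, 163.476 × 0.586 = 95.796936 L; 0.586 has 3 s.f., so the result keeps min(4, 3) = 3 s.f.
Rounded to 3 significant figures: 95.8 L.

95.8 L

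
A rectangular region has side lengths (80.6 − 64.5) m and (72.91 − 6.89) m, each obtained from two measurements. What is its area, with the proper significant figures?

1.06 × 10³ m²

80.6 − 64.5 = 16.1, limited to 1 d.p. → 3 s.f.; 72.91 − 6.89 = 66.02, limited to 2 d.p. → 4 s.f.
Carrying full precision, 16.1 × 66.02 = 1062.922; keep min(3, 4) = 3 s.f.
Rounded to 3 significant figures: 1.06 × 10³ m².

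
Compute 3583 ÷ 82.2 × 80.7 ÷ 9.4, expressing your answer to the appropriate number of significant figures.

3583 ÷ 82.2 × 80.7 ÷ 9.4 = 374.214551949…
Multiplication/division keeps the fewest significant figures: 3583 → 4 s.f., 82.2 → 3 s.f., 80.7 → 3 s.f., 9.4 → 2 s.f.; limit is 2.
Rounded to 2 significant figures: 3.7 × 10^2.

3.7 × 10^2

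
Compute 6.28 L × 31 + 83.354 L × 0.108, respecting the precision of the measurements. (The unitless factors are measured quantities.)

6.28 × 31 = 194.68 → 1.9 × 10^2 L (2 s.f., last digit at the 10^1 place).
83.354 × 0.108 = 9.002232 → 9.00 L (3 s.f., last digit at the 10^-2 place).
Sum: 203.682232 L; keep the coarser place, 10^1.
Result: 2.0 × 10^2 L.

2.0 × 10^2 L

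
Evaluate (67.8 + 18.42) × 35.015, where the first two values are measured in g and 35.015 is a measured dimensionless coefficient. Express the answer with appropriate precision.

67.8 g + 18.42 g = 86.22 g; the sum is limited to 1 decimal place (3 s.f.).
Carrying full precision, 86.22 × 35.015 = 3018.9933 g; 35.015 has 5 s.f., so the result keeps min(3, 5) = 3 s.f.
Rounded to 3 significant figures: 3.02 × 10^3 g.

3.02 × 10^3 g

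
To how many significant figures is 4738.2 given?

4738.2: every digit is nonzero and significant.

5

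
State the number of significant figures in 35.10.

4

35.10: trailing zeros after a decimal point are significant.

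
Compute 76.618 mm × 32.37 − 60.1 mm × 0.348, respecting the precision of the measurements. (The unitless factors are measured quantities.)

76.618 × 32.37 = 2480.12466 → 2.480 × 10³ mm (4 s.f., last digit at the 10^0 place).
60.1 × 0.348 = 20.9148 → 20.9 mm (3 s.f., last digit at the 10^-1 place).
Difference: 2459.20986 mm; keep the coarser place, 10^0.
Result: 2459 mm.

2459 mm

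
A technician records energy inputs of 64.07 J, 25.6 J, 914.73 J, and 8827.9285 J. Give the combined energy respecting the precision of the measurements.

9832.3 J

64.07 J + 25.6 J + 914.73 J + 8827.9285 J = 9832.3285 J.
Addition/subtraction keeps the fewest decimal places: 64.07 → 2 decimal places, 25.6 → 1 decimal place, 914.73 → 2 decimal places, 8827.9285 → 4 decimal places; limit is 1.
Rounded to 1 decimal place: 9832.3 J.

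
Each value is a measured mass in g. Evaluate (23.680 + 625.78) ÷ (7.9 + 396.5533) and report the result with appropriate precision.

1.606

23.680 + 625.78 = 649.460, limited to 2 d.p. → 5 s.f.; 7.9 + 396.5533 = 404.4533, limited to 1 d.p. → 4 s.f.
Carrying full precision, 649.460 ÷ 404.4533 = 1.60577253295…; keep min(5, 4) = 4 s.f.
Rounded to 4 significant figures: 1.606.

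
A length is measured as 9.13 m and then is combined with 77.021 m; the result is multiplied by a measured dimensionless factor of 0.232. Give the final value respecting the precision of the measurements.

9.13 m + 77.021 m = 86.151 m; the sum is limited to 2 decimal places (4 s.f.).
Carrying full precision, 86.151 × 0.232 = 19.987032 m; 0.232 has 3 s.f., so the result keeps min(4, 3) = 3 s.f.
Rounded to 3 significant figures: 20.0 m.

20.0 m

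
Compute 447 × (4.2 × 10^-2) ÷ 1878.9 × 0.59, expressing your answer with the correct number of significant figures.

447 × (4.2 × 10^-2) ÷ 1878.9 × 0.59 = 0.00589528979722…
Multiplication/division keeps the fewest significant figures: 447 → 3 s.f., 4.2 × 10^-2 → 2 s.f., 1878.9 → 5 s.f., 0.59 → 2 s.f.; limit is 2.
Rounded to 2 significant figures: 0.0059.

0.0059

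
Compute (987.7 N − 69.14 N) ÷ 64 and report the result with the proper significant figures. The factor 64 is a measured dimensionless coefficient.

14 N

987.7 N − 69.14 N = 918.56 N; the difference is limited to 1 decimal place (4 s.f.).
Carrying full precision, 918.56 ÷ 64 = 14.3525 N; 64 has 2 s.f., so the result keeps min(4, 2) = 2 s.f.
Rounded to 2 significant figures: 14 N.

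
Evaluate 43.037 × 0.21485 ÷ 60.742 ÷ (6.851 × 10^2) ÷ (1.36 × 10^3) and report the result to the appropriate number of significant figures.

1.63 × 10^-7

43.037 × 0.21485 ÷ 60.742 ÷ (6.851 × 10^2) ÷ (1.36 × 10^3) = 1.6337868072 × 10^-7…
Multiplication/division keeps the fewest significant figures: 43.037 → 5 s.f., 0.21485 → 5 s.f., 60.742 → 5 s.f., 6.851 × 10^2 → 4 s.f., 1.36 × 10^3 → 3 s.f.; limit is 3.
Rounded to 3 significant figures: 1.63 × 10^-7.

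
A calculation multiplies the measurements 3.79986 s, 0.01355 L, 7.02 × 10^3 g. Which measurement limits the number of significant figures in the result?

3.79986 s → 6 s.f.; 0.01355 L → 4 s.f.; 7.02 × 10^3 g → 3 s.f.
The fewest is 3 significant figures, from 7.02 × 10^3 g.

7.02 × 10^3 g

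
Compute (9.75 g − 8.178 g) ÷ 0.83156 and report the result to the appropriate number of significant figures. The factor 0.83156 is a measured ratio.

1.89 g

9.75 g − 8.178 g = 1.572 g; the difference is limited to 2 decimal places (3 s.f.).
Carrying full precision, 1.572 ÷ 0.83156 = 1.89042281976… g; 0.83156 has 5 s.f., so the result keeps min(3, 5) = 3 s.f.
Rounded to 3 significant figures: 1.89 g.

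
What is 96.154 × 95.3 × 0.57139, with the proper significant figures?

5.24 × 10^3

96.154 × 95.3 × 0.57139 = 5235.91866592…
Multiplication/division keeps the fewest significant figures: 96.154 → 5 s.f., 95.3 → 3 s.f., 0.57139 → 5 s.f.; limit is 3.
Rounded to 3 significant figures: 5.24 × 10^3.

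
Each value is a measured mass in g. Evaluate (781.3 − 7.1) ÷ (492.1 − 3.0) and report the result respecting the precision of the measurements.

1.583

781.3 − 7.1 = 774.2, limited to 1 d.p. → 4 s.f.; 492.1 − 3.0 = 489.1, limited to 1 d.p. → 4 s.f.
Carrying full precision, 774.2 ÷ 489.1 = 1.5829073809…; keep min(4, 4) = 4 s.f.
Rounded to 4 significant figures: 1.583.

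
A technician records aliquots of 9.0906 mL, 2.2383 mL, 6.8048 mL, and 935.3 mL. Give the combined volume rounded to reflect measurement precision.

9.534 × 10² mL

9.0906 mL + 2.2383 mL + 6.8048 mL + 935.3 mL = 953.4337 mL.
Addition/subtraction keeps the fewest decimal places: 9.0906 → 4 decimal places, 2.2383 → 4 decimal places, 6.8048 → 4 decimal places, 935.3 → 1 decimal place; limit is 1.
Rounded to 1 decimal place: 9.534 × 10² mL.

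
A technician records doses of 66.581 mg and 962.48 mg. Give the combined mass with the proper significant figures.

1029.06 mg

66.581 mg + 962.48 mg = 1029.061 mg.
Addition/subtraction keeps the fewest decimal places: 66.581 → 3 decimal places, 962.48 → 2 decimal places; limit is 2.
Rounded to 2 decimal places: 1029.06 mg.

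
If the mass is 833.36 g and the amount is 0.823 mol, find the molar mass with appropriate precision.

molar mass = 833.36 g ÷ 0.823 mol = 1012.58809235… g/mol.
833.36 has 5 significant figures; 0.823 has 3.
Division/multiplication keeps the fewest: 3 significant figures.
Rounded: 1.01 × 10^3 g/mol.

1.01 × 10^3 g/mol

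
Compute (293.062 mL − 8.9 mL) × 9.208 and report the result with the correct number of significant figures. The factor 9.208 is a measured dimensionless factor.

293.062 mL − 8.9 mL = 284.162 mL; the difference is limited to 1 decimal place (4 s.f.).
Carrying full precision, 284.162 × 9.208 = 2616.563696 mL; 9.208 has 4 s.f., so the result keeps min(4, 4) = 4 s.f.
Rounded to 4 significant figures: 2617 mL.

2617 mL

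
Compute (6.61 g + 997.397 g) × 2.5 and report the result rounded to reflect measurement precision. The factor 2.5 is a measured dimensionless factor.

6.61 g + 997.397 g = 1004.007 g; the sum is limited to 2 decimal places (6 s.f.).
Carrying full precision, 1004.007 × 2.5 = 2510.0175 g; 2.5 has 2 s.f., so the result keeps min(6, 2) = 2 s.f.
Rounded to 2 significant figures: 2.5 × 10^3 g.

2.5 × 10^3 g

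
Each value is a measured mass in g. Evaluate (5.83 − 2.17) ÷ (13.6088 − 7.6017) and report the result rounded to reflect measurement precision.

0.609

5.83 − 2.17 = 3.66, limited to 2 d.p. → 3 s.f.; 13.6088 − 7.6017 = 6.0071, limited to 4 d.p. → 5 s.f.
Carrying full precision, 3.66 ÷ 6.0071 = 0.609279019827…; keep min(3, 5) = 3 s.f.
Rounded to 3 significant figures: 0.609.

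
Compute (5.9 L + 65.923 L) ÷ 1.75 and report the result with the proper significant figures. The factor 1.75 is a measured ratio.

5.9 L + 65.923 L = 71.823 L; the sum is limited to 1 decimal place (3 s.f.).
Carrying full precision, 71.823 ÷ 1.75 = 41.0417142857… L; 1.75 has 3 s.f., so the result keeps min(3, 3) = 3 s.f.
Rounded to 3 significant figures: 41.0 L.

41.0 L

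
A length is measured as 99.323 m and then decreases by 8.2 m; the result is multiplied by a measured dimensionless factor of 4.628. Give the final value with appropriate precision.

99.323 m − 8.2 m = 91.123 m; the difference is limited to 1 decimal place (3 s.f.).
Carrying full precision, 91.123 × 4.628 = 421.717244 m; 4.628 has 4 s.f., so the result keeps min(3, 4) = 3 s.f.
Rounded to 3 significant figures: 422 m.

422 m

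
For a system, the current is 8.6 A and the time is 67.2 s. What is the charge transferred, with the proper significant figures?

5.8 × 10^2 C

charge transferred = 8.6 A × 67.2 s = 577.92 C.
8.6 has 2 significant figures; 67.2 has 3.
Division/multiplication keeps the fewest: 2 significant figures.
Rounded: 5.8 × 10^2 C.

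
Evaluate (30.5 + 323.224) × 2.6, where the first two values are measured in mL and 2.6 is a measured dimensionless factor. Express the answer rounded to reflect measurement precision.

30.5 mL + 323.224 mL = 353.724 mL; the sum is limited to 1 decimal place (4 s.f.).
Carrying full precision, 353.724 × 2.6 = 919.6824 mL; 2.6 has 2 s.f., so the result keeps min(4, 2) = 2 s.f.
Rounded to 2 significant figures: 9.2 × 10^2 mL.

9.2 × 10^2 mL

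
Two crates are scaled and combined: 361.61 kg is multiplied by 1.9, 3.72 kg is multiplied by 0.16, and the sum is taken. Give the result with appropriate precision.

361.61 × 1.9 = 687.059 → 6.9 × 10^2 kg (2 s.f., last digit at the 10^1 place).
3.72 × 0.16 = 0.5952 → 0.60 kg (2 s.f., last digit at the 10^-2 place).
Sum: 687.6542 kg; keep the coarser place, 10^1.
Result: 6.9 × 10^2 kg.

6.9 × 10^2 kg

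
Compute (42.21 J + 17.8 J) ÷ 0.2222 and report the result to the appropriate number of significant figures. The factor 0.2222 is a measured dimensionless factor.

270. J

42.21 J + 17.8 J = 60.01 J; the sum is limited to 1 decimal place (3 s.f.).
Carrying full precision, 60.01 ÷ 0.2222 = 270.072007201… J; 0.2222 has 4 s.f., so the result keeps min(3, 4) = 3 s.f.
Rounded to 3 significant figures: 270. J.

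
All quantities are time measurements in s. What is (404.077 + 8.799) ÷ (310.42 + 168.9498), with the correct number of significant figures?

0.86129

404.077 + 8.799 = 412.876, limited to 3 d.p. → 6 s.f.; 310.42 + 168.9498 = 479.3698, limited to 2 d.p. → 5 s.f.
Carrying full precision, 412.876 ÷ 479.3698 = 0.861289134192…; keep min(6, 5) = 5 s.f.
Rounded to 5 significant figures: 0.86129.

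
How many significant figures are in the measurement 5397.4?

5

5397.4: every digit is nonzero and significant.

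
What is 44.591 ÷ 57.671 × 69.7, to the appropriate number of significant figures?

53.9

44.591 ÷ 57.671 × 69.7 = 53.8917774965…
Multiplication/division keeps the fewest significant figures: 44.591 → 5 s.f., 57.671 → 5 s.f., 69.7 → 3 s.f.; limit is 3.
Rounded to 3 significant figures: 53.9.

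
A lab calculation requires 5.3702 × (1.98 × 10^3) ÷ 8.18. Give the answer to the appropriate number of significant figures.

5.3702 × (1.98 × 10^3) ÷ 8.18 = 1299.87726161…
Multiplication/division keeps the fewest significant figures: 5.3702 → 5 s.f., 1.98 × 10^3 → 3 s.f., 8.18 → 3 s.f.; limit is 3.
Rounded to 3 significant figures: 1.30 × 10^3.

1.30 × 10^3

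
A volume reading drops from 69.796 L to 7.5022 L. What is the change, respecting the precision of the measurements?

69.796 L − 7.5022 L = 62.2938 L.
Addition/subtraction keeps the fewest decimal places: 69.796 → 3 decimal places, 7.5022 → 4 decimal places; limit is 3.
Rounded to 3 decimal places: 62.294 L.

62.294 L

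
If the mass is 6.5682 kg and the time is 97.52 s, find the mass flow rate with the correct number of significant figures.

mass flow rate = 6.5682 kg ÷ 97.52 s = 0.067352337982… kg/s.
6.5682 has 5 significant figures; 97.52 has 4.
Division/multiplication keeps the fewest: 4 significant figures.
Rounded: 0.06735 kg/s.

0.06735 kg/s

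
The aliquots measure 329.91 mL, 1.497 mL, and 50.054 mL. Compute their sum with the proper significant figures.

381.46 mL

329.91 mL + 1.497 mL + 50.054 mL = 381.461 mL.
Addition/subtraction keeps the fewest decimal places: 329.91 → 2 decimal places, 1.497 → 3 decimal places, 50.054 → 3 decimal places; limit is 2.
Rounded to 2 decimal places: 381.46 mL.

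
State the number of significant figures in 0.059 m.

0.059: leading zeros are not significant.

2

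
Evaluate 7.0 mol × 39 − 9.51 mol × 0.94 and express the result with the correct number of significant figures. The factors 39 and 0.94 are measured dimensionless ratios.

2.6 × 10² mol

7.0 × 39 = 273 → 2.7 × 10² mol (2 s.f., last digit at the 10^1 place).
9.51 × 0.94 = 8.9394 → 8.9 mol (2 s.f., last digit at the 10^-1 place).
Difference: 264.0606 mol; keep the coarser place, 10^1.
Result: 2.6 × 10² mol.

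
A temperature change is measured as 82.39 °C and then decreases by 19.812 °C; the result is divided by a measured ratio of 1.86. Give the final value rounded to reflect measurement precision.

82.39 °C − 19.812 °C = 62.578 °C; the difference is limited to 2 decimal places (4 s.f.).
Carrying full precision, 62.578 ÷ 1.86 = 33.6440860215… °C; 1.86 has 3 s.f., so the result keeps min(4, 3) = 3 s.f.
Rounded to 3 significant figures: 33.6 °C.

33.6 °C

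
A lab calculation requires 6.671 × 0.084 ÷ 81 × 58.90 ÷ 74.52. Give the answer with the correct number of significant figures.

0.0055

6.671 × 0.084 ÷ 81 × 58.90 ÷ 74.52 = 0.00546798930439…
Multiplication/division keeps the fewest significant figures: 6.671 → 4 s.f., 0.084 → 2 s.f., 81 → 2 s.f., 58.90 → 4 s.f., 74.52 → 4 s.f.; limit is 2.
Rounded to 2 significant figures: 0.0055.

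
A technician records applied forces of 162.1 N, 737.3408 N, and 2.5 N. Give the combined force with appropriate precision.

901.9 N

162.1 N + 737.3408 N + 2.5 N = 901.9408 N.
Addition/subtraction keeps the fewest decimal places: 162.1 → 1 decimal place, 737.3408 → 4 decimal places, 2.5 → 1 decimal place; limit is 1.
Rounded to 1 decimal place: 901.9 N.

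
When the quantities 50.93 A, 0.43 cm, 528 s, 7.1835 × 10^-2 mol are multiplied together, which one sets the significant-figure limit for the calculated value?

0.43 cm

50.93 A → 4 s.f.; 0.43 cm → 2 s.f.; 528 s → 3 s.f.; 7.1835 × 10^-2 mol → 5 s.f.
The fewest is 2 significant figures, from 0.43 cm.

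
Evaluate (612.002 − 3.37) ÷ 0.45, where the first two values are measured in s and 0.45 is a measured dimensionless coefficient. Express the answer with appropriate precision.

1.4 × 10³ s

612.002 s − 3.37 s = 608.632 s; the difference is limited to 2 decimal places (5 s.f.).
Carrying full precision, 608.632 ÷ 0.45 = 1352.51555556… s; 0.45 has 2 s.f., so the result keeps min(5, 2) = 2 s.f.
Rounded to 2 significant figures: 1.4 × 10³ s.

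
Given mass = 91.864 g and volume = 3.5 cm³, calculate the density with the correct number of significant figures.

density = 91.864 g ÷ 3.5 cm³ = 26.2468571429… g/cm³.
91.864 has 5 significant figures; 3.5 has 2.
Division/multiplication keeps the fewest: 2 significant figures.
Rounded: 26 g/cm³.

26 g/cm³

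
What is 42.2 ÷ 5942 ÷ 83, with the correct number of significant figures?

8.6 × 10⁻⁵

42.2 ÷ 5942 ÷ 83 = 0.0000855660947391…
Multiplication/division keeps the fewest significant figures: 42.2 → 3 s.f., 5942 → 4 s.f., 83 → 2 s.f.; limit is 2.
Rounded to 2 significant figures: 8.6 × 10⁻⁵.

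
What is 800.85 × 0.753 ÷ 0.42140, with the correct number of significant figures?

1.43 × 10³

800.85 × 0.753 ÷ 0.42140 = 1431.03951115…
Multiplication/division keeps the fewest significant figures: 800.85 → 5 s.f., 0.753 → 3 s.f., 0.42140 → 5 s.f.; limit is 3.
Rounded to 3 significant figures: 1.43 × 10³.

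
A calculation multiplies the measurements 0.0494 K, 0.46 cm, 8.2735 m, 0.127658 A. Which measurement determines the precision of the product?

0.46 cm

0.0494 K → 3 s.f.; 0.46 cm → 2 s.f.; 8.2735 m → 5 s.f.; 0.127658 A → 6 s.f.
The fewest is 2 significant figures, from 0.46 cm.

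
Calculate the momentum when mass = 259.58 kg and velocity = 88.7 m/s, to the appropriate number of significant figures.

momentum = 259.58 kg × 88.7 m/s = 23024.746 kg·m/s.
259.58 has 5 significant figures; 88.7 has 3.
Division/multiplication keeps the fewest: 3 significant figures.
Rounded: 2.30 × 10⁴ kg·m/s.

2.30 × 10⁴ kg·m/s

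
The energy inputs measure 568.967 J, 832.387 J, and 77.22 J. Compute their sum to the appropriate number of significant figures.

568.967 J + 832.387 J + 77.22 J = 1478.574 J.
Addition/subtraction keeps the fewest decimal places: 568.967 → 3 decimal places, 832.387 → 3 decimal places, 77.22 → 2 decimal places; limit is 2.
Rounded to 2 decimal places: 1478.57 J.

1478.57 J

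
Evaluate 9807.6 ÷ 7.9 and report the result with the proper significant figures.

1.2 × 10^3

9807.6 ÷ 7.9 = 1241.46835443…
Multiplication/division keeps the fewest significant figures: 9807.6 → 5 s.f., 7.9 → 2 s.f.; limit is 2.
Rounded to 2 significant figures: 1.2 × 10^3.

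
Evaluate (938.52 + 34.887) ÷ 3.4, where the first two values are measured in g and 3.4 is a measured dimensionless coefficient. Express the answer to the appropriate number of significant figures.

2.9 × 10² g

938.52 g + 34.887 g = 973.407 g; the sum is limited to 2 decimal places (5 s.f.).
Carrying full precision, 973.407 ÷ 3.4 = 286.296176471… g; 3.4 has 2 s.f., so the result keeps min(5, 2) = 2 s.f.
Rounded to 2 significant figures: 2.9 × 10² g.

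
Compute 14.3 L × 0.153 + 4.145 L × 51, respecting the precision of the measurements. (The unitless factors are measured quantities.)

14.3 × 0.153 = 2.1879 → 2.19 L (3 s.f., last digit at the 10^-2 place).
4.145 × 51 = 211.395 → 2.1 × 10^2 L (2 s.f., last digit at the 10^1 place).
Sum: 213.5829 L; keep the coarser place, 10^1.
Result: 2.1 × 10^2 L.

2.1 × 10^2 L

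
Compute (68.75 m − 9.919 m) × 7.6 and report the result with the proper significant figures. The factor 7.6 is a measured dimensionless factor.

68.75 m − 9.919 m = 58.831 m; the difference is limited to 2 decimal places (4 s.f.).
Carrying full precision, 58.831 × 7.6 = 447.1156 m; 7.6 has 2 s.f., so the result keeps min(4, 2) = 2 s.f.
Rounded to 2 significant figures: 4.5 × 10² m.

4.5 × 10² m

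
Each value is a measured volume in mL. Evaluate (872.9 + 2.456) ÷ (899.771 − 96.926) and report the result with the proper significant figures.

872.9 + 2.456 = 875.356, limited to 1 d.p. → 4 s.f.; 899.771 − 96.926 = 802.845, limited to 3 d.p. → 6 s.f.
Carrying full precision, 875.356 ÷ 802.845 = 1.09031755818…; keep min(4, 6) = 4 s.f.
Rounded to 4 significant figures: 1.090.

1.090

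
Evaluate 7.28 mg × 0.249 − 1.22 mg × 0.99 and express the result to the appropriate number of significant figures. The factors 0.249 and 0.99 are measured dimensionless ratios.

0.6 mg

7.28 × 0.249 = 1.81272 → 1.81 mg (3 s.f., last digit at the 10^-2 place).
1.22 × 0.99 = 1.2078 → 1.2 mg (2 s.f., last digit at the 10^-1 place).
Difference: 0.60492 mg; keep the coarser place, 10^-1.
Result: 0.6 mg.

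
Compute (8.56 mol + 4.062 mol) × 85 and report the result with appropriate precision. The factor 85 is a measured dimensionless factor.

8.56 mol + 4.062 mol = 12.622 mol; the sum is limited to 2 decimal places (4 s.f.).
Carrying full precision, 12.622 × 85 = 1072.87 mol; 85 has 2 s.f., so the result keeps min(4, 2) = 2 s.f.
Rounded to 2 significant figures: 1.1 × 10^3 mol.

1.1 × 10^3 mol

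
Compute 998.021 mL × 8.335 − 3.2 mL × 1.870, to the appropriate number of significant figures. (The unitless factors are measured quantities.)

8313 mL

998.021 × 8.335 = 8318.505035 → 8319 mL (4 s.f., last digit at the 10^0 place).
3.2 × 1.870 = 5.984 → 6.0 mL (2 s.f., last digit at the 10^-1 place).
Difference: 8312.521035 mL; keep the coarser place, 10^0.
Result: 8313 mL.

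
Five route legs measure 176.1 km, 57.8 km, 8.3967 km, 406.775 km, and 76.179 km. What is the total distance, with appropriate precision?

725.3 km

176.1 km + 57.8 km + 8.3967 km + 406.775 km + 76.179 km = 725.2507 km.
Addition/subtraction keeps the fewest decimal places: 176.1 → 1 decimal place, 57.8 → 1 decimal place, 8.3967 → 4 decimal places, 406.775 → 3 decimal places, 76.179 → 3 decimal places; limit is 1.
Rounded to 1 decimal place: 725.3 km.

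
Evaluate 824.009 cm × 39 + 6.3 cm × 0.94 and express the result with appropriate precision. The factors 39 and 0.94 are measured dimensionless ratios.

824.009 × 39 = 32136.351 → 3.2 × 10⁴ cm (2 s.f., last digit at the 10^3 place).
6.3 × 0.94 = 5.922 → 5.9 cm (2 s.f., last digit at the 10^-1 place).
Sum: 32142.273 cm; keep the coarser place, 10^3.
Result: 3.2 × 10⁴ cm.

3.2 × 10⁴ cm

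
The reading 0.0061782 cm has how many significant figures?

5

0.0061782: leading zeros are not significant.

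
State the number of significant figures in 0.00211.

3

0.00211: leading zeros are not significant.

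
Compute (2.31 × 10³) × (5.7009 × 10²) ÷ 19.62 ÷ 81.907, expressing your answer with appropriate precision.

819

(2.31 × 10³) × (5.7009 × 10²) ÷ 19.62 ÷ 81.907 = 819.474380375…
Multiplication/division keeps the fewest significant figures: 2.31 × 10³ → 3 s.f., 5.7009 × 10² → 5 s.f., 19.62 → 4 s.f., 81.907 → 5 s.f.; limit is 3.
Rounded to 3 significant figures: 819.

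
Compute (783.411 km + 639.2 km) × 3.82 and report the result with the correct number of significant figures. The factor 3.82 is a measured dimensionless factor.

5.43 × 10³ km

783.411 km + 639.2 km = 1422.611 km; the sum is limited to 1 decimal place (5 s.f.).
Carrying full precision, 1422.611 × 3.82 = 5434.37402 km; 3.82 has 3 s.f., so the result keeps min(5, 3) = 3 s.f.
Rounded to 3 significant figures: 5.43 × 10³ km.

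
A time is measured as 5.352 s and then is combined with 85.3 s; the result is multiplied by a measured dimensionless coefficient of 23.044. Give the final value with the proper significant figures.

2.09 × 10³ s

5.352 s + 85.3 s = 90.652 s; the sum is limited to 1 decimal place (3 s.f.).
Carrying full precision, 90.652 × 23.044 = 2088.984688 s; 23.044 has 5 s.f., so the result keeps min(3, 5) = 3 s.f.
Rounded to 3 significant figures: 2.09 × 10³ s.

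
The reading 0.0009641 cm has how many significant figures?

4

0.0009641: leading zeros are not significant.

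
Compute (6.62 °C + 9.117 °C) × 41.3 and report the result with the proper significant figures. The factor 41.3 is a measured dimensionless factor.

6.62 °C + 9.117 °C = 15.737 °C; the sum is limited to 2 decimal places (4 s.f.).
Carrying full precision, 15.737 × 41.3 = 649.9381 °C; 41.3 has 3 s.f., so the result keeps min(4, 3) = 3 s.f.
Rounded to 3 significant figures: 6.50 × 10^2 °C.

6.50 × 10^2 °C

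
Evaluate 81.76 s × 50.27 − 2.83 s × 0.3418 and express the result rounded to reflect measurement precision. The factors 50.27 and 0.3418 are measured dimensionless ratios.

4109 s

81.76 × 50.27 = 4110.0752 → 4.110 × 10^3 s (4 s.f., last digit at the 10^0 place).
2.83 × 0.3418 = 0.967294 → 0.967 s (3 s.f., last digit at the 10^-3 place).
Difference: 4109.107906 s; keep the coarser place, 10^0.
Result: 4109 s.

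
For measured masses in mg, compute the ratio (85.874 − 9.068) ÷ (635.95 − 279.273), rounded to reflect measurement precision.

85.874 − 9.068 = 76.806, limited to 3 d.p. → 5 s.f.; 635.95 − 279.273 = 356.677, limited to 2 d.p. → 5 s.f.
Carrying full precision, 76.806 ÷ 356.677 = 0.215337686478…; keep min(5, 5) = 5 s.f.
Rounded to 5 significant figures: 0.21534.

0.21534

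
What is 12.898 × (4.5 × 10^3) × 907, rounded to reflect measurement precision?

12.898 × (4.5 × 10^3) × 907 = 52643187
Multiplication/division keeps the fewest significant figures: 12.898 → 5 s.f., 4.5 × 10^3 → 2 s.f., 907 → 3 s.f.; limit is 2.
Rounded to 2 significant figures: 5.3 × 10^7.

5.3 × 10^7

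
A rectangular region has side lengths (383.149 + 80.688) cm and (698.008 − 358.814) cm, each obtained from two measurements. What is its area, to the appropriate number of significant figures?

383.149 + 80.688 = 463.837, limited to 3 d.p. → 6 s.f.; 698.008 − 358.814 = 339.194, limited to 3 d.p. → 6 s.f.
Carrying full precision, 463.837 × 339.194 = 157330.727378; keep min(6, 6) = 6 s.f.
Rounded to 6 significant figures: 157331 cm².

157331 cm²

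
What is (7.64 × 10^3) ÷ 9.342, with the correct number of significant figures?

(7.64 × 10^3) ÷ 9.342 = 817.812031685…
Multiplication/division keeps the fewest significant figures: 7.64 × 10^3 → 3 s.f., 9.342 → 4 s.f.; limit is 3.
Rounded to 3 significant figures: 818.

818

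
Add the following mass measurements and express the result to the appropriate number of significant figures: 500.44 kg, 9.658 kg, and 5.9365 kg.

500.44 kg + 9.658 kg + 5.9365 kg = 516.0345 kg.
Addition/subtraction keeps the fewest decimal places: 500.44 → 2 decimal places, 9.658 → 3 decimal places, 5.9365 → 4 decimal places; limit is 2.
Rounded to 2 decimal places: 516.03 kg.

516.03 kg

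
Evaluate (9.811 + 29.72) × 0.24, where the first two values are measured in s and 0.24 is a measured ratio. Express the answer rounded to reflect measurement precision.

9.5 s

9.811 s + 29.72 s = 39.531 s; the sum is limited to 2 decimal places (4 s.f.).
Carrying full precision, 39.531 × 0.24 = 9.48744 s; 0.24 has 2 s.f., so the result keeps min(4, 2) = 2 s.f.
Rounded to 2 significant figures: 9.5 s.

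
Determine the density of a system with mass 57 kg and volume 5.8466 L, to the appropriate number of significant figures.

9.7 kg/L

density = 57 kg ÷ 5.8466 L = 9.74925597783… kg/L.
57 has 2 significant figures; 5.8466 has 5.
Division/multiplication keeps the fewest: 2 significant figures.
Rounded: 9.7 kg/L.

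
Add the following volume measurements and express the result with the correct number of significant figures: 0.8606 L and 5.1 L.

6.0 L

0.8606 L + 5.1 L = 5.9606 L.
Addition/subtraction keeps the fewest decimal places: 0.8606 → 4 decimal places, 5.1 → 1 decimal place; limit is 1.
Rounded to 1 decimal place: 6.0 L.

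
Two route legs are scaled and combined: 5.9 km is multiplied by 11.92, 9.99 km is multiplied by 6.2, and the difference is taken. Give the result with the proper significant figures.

5.9 × 11.92 = 70.328 → 70. km (2 s.f., last digit at the 10^0 place).
9.99 × 6.2 = 61.938 → 62 km (2 s.f., last digit at the 10^0 place).
Difference: 8.39 km; keep the coarser place, 10^0.
Result: 8 km.

8 km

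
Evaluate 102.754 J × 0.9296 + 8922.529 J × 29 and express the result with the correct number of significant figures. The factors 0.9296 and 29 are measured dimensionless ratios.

2.6 × 10^5 J

102.754 × 0.9296 = 95.5201184 → 95.52 J (4 s.f., last digit at the 10^-2 place).
8922.529 × 29 = 258753.341 → 2.6 × 10^5 J (2 s.f., last digit at the 10^4 place).
Sum: 258848.861118… J; keep the coarser place, 10^4.
Result: 2.6 × 10^5 J.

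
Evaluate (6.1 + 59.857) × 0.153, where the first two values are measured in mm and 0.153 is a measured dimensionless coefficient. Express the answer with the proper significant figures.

6.1 mm + 59.857 mm = 65.957 mm; the sum is limited to 1 decimal place (3 s.f.).
Carrying full precision, 65.957 × 0.153 = 10.091421 mm; 0.153 has 3 s.f., so the result keeps min(3, 3) = 3 s.f.
Rounded to 3 significant figures: 10.1 mm.

10.1 mm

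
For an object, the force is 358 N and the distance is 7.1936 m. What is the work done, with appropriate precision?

work done = 358 N × 7.1936 m = 2575.3088 J.
358 has 3 significant figures; 7.1936 has 5.
Division/multiplication keeps the fewest: 3 significant figures.
Rounded: 2.58 × 10^3 J.

2.58 × 10^3 J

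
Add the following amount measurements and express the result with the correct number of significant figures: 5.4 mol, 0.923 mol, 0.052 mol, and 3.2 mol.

5.4 mol + 0.923 mol + 0.052 mol + 3.2 mol = 9.575 mol.
Addition/subtraction keeps the fewest decimal places: 5.4 → 1 decimal place, 0.923 → 3 decimal places, 0.052 → 3 decimal places, 3.2 → 1 decimal place; limit is 1.
Rounded to 1 decimal place: 9.6 mol.

9.6 mol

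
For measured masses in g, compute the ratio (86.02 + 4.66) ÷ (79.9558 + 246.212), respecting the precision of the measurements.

86.02 + 4.66 = 90.68, limited to 2 d.p. → 4 s.f.; 79.9558 + 246.212 = 326.1678, limited to 3 d.p. → 6 s.f.
Carrying full precision, 90.68 ÷ 326.1678 = 0.278016407506…; keep min(4, 6) = 4 s.f.
Rounded to 4 significant figures: 0.2780.

0.2780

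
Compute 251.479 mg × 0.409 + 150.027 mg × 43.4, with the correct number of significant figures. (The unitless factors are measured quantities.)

251.479 × 0.409 = 102.854911 → 103 mg (3 s.f., last digit at the 10^0 place).
150.027 × 43.4 = 6511.1718 → 6.51 × 10³ mg (3 s.f., last digit at the 10^1 place).
Sum: 6614.026711 mg; keep the coarser place, 10^1.
Result: 6.61 × 10³ mg.

6.61 × 10³ mg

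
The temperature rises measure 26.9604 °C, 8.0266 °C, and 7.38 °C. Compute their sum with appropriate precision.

42.37 °C

26.9604 °C + 8.0266 °C + 7.38 °C = 42.3670 °C.
Addition/subtraction keeps the fewest decimal places: 26.9604 → 4 decimal places, 8.0266 → 4 decimal places, 7.38 → 2 decimal places; limit is 2.
Rounded to 2 decimal places: 42.37 °C.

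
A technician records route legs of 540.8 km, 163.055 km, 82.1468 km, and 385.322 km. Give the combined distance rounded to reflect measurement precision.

1171.3 km

540.8 km + 163.055 km + 82.1468 km + 385.322 km = 1171.3238 km.
Addition/subtraction keeps the fewest decimal places: 540.8 → 1 decimal place, 163.055 → 3 decimal places, 82.1468 → 4 decimal places, 385.322 → 3 decimal places; limit is 1.
Rounded to 1 decimal place: 1171.3 km.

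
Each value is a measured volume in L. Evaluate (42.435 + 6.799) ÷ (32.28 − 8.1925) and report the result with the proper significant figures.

42.435 + 6.799 = 49.234, limited to 3 d.p. → 5 s.f.; 32.28 − 8.1925 = 24.0875, limited to 2 d.p. → 4 s.f.
Carrying full precision, 49.234 ÷ 24.0875 = 2.04396471199…; keep min(5, 4) = 4 s.f.
Rounded to 4 significant figures: 2.044.

2.044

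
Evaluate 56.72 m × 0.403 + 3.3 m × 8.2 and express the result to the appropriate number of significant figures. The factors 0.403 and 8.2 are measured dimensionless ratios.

50. m

56.72 × 0.403 = 22.85816 → 22.9 m (3 s.f., last digit at the 10^-1 place).
3.3 × 8.2 = 27.06 → 27 m (2 s.f., last digit at the 10^0 place).
Sum: 49.91816 m; keep the coarser place, 10^0.
Result: 50. m.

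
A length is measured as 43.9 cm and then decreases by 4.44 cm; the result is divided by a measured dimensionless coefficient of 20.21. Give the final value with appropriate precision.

1.95 cm

43.9 cm − 4.44 cm = 39.46 cm; the difference is limited to 1 decimal place (3 s.f.).
Carrying full precision, 39.46 ÷ 20.21 = 1.95249876299… cm; 20.21 has 4 s.f., so the result keeps min(3, 4) = 3 s.f.
Rounded to 3 significant figures: 1.95 cm.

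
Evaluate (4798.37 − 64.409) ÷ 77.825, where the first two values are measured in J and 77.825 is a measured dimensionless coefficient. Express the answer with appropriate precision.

60.828 J

4798.37 J − 64.409 J = 4733.961 J; the difference is limited to 2 decimal places (6 s.f.).
Carrying full precision, 4733.961 ÷ 77.825 = 60.8282814006… J; 77.825 has 5 s.f., so the result keeps min(6, 5) = 5 s.f.
Rounded to 5 significant figures: 60.828 J.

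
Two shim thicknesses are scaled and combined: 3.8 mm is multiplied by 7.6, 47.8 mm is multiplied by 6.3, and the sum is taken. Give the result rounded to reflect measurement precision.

3.8 × 7.6 = 28.88 → 29 mm (2 s.f., last digit at the 10^0 place).
47.8 × 6.3 = 301.14 → 3.0 × 10^2 mm (2 s.f., last digit at the 10^1 place).
Sum: 330.02 mm; keep the coarser place, 10^1.
Result: 3.3 × 10^2 mm.

3.3 × 10^2 mm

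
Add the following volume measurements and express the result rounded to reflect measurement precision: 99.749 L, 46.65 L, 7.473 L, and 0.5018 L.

154.37 L

99.749 L + 46.65 L + 7.473 L + 0.5018 L = 154.3738 L.
Addition/subtraction keeps the fewest decimal places: 99.749 → 3 decimal places, 46.65 → 2 decimal places, 7.473 → 3 decimal places, 0.5018 → 4 decimal places; limit is 2.
Rounded to 2 decimal places: 154.37 L.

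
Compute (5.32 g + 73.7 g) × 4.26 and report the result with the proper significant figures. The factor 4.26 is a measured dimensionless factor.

337 g

5.32 g + 73.7 g = 79.02 g; the sum is limited to 1 decimal place (3 s.f.).
Carrying full precision, 79.02 × 4.26 = 336.6252 g; 4.26 has 3 s.f., so the result keeps min(3, 3) = 3 s.f.
Rounded to 3 significant figures: 337 g.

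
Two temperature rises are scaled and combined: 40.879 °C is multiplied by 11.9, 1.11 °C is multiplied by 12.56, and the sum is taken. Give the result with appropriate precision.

40.879 × 11.9 = 486.4601 → 486 °C (3 s.f., last digit at the 10^0 place).
1.11 × 12.56 = 13.9416 → 13.9 °C (3 s.f., last digit at the 10^-1 place).
Sum: 500.4017 °C; keep the coarser place, 10^0.
Result: 5.00 × 10² °C.

5.00 × 10² °C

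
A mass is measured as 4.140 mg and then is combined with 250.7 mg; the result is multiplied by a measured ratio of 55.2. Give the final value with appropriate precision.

4.140 mg + 250.7 mg = 254.840 mg; the sum is limited to 1 decimal place (4 s.f.).
Carrying full precision, 254.840 × 55.2 = 14067.168 mg; 55.2 has 3 s.f., so the result keeps min(4, 3) = 3 s.f.
Rounded to 3 significant figures: 1.41 × 10^4 mg.

1.41 × 10^4 mg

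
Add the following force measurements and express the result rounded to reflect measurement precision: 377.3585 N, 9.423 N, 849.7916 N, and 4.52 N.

377.3585 N + 9.423 N + 849.7916 N + 4.52 N = 1241.0931 N.
Addition/subtraction keeps the fewest decimal places: 377.3585 → 4 decimal places, 9.423 → 3 decimal places, 849.7916 → 4 decimal places, 4.52 → 2 decimal places; limit is 2.
Rounded to 2 decimal places: 1241.09 N.

1241.09 N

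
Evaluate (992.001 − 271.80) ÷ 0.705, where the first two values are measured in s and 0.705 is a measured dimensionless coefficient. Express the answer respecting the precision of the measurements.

1.02 × 10^3 s

992.001 s − 271.80 s = 720.201 s; the difference is limited to 2 decimal places (5 s.f.).
Carrying full precision, 720.201 ÷ 0.705 = 1021.56170213… s; 0.705 has 3 s.f., so the result keeps min(5, 3) = 3 s.f.
Rounded to 3 significant figures: 1.02 × 10^3 s.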